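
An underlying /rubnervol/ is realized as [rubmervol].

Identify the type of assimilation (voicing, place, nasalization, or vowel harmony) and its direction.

/n/→[m].
Each target copies a feature from the preceding segment, so the direction is progressive.

place assimilation, progressive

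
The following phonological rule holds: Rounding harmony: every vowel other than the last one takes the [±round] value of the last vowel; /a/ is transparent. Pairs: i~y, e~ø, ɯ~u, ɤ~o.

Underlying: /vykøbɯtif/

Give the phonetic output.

[vikebɯtif]

/y/ harmonizes with /i/ ([-round]) → [i]
/ø/ harmonizes with /i/ ([-round]) → [e]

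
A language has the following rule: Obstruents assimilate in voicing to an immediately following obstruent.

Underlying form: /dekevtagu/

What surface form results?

[dekeftagu]

/v/ before /t/ (voiceless) → [f]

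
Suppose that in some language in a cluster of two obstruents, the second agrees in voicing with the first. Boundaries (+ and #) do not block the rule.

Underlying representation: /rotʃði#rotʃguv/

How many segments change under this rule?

/ð/ after /tʃ/ (voiceless) → [θ]
/g/ after /tʃ/ (voiceless) → [k]
2 segments change.

2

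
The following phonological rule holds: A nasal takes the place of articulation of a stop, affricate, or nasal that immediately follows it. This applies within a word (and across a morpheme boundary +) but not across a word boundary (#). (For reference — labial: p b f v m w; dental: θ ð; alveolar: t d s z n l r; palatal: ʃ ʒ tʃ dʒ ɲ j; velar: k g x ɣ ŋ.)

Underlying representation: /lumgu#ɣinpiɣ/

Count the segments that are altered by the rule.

2

/m/ before /g/ (velar) → [ŋ]
/n/ before /p/ (labial) → [m]
2 segments change.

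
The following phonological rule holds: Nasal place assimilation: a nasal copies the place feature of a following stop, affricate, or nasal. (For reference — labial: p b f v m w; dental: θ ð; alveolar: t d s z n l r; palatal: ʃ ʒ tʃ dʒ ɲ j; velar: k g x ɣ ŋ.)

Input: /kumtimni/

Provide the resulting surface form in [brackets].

[kuntinni]

/m/ before /t/ (alveolar) → [n]
/m/ before /n/ (alveolar) → [n]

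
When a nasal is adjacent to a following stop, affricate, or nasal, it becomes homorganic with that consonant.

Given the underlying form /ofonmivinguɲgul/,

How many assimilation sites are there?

3

/n/ before /m/ (labial) → [m]
/n/ before /g/ (velar) → [ŋ]
/ɲ/ before /g/ (velar) → [ŋ]
3 segments change.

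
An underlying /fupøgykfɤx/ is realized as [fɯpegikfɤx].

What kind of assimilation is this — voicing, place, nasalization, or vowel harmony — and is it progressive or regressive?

vowel harmony, regressive

/u/→[ɯ] /ø/→[e] /y/→[i].
Vowels agree with the last vowel, so the harmony is regressive.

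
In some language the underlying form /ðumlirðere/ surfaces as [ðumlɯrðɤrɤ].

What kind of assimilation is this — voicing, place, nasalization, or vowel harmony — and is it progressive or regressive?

vowel harmony, progressive

/i/→[ɯ] /e/→[ɤ] /e/→[ɤ].
Vowels agree with the first vowel, so the harmony is progressive.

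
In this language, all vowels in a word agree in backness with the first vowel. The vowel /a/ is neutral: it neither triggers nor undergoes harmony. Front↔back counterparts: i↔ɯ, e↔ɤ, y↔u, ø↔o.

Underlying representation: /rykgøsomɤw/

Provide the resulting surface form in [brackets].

[rykgøsømew]

/o/ harmonizes with /y/ ([-back]) → [ø]
/ɤ/ harmonizes with /y/ ([-back]) → [e]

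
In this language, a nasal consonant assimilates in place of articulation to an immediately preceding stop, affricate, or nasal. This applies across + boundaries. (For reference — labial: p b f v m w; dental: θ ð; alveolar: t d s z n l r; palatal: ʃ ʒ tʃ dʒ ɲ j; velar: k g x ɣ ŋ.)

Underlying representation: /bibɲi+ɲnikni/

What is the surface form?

[bibmi+ɲɲikŋi]

/ɲ/ after /b/ (labial) → [m]
/n/ after /ɲ/ (palatal) → [ɲ]
/n/ after /k/ (velar) → [ŋ]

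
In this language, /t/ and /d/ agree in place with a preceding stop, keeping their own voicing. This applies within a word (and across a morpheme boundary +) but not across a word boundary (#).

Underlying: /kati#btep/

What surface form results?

/t/ after /b/ (labial) → [p]

[kati#bpep]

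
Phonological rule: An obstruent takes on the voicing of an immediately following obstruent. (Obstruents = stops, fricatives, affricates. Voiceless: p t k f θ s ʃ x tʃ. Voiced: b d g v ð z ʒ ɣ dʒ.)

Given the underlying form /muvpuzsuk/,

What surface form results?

/v/ before /p/ (voiceless) → [f]
/z/ before /s/ (voiceless) → [s]

[mufpussuk]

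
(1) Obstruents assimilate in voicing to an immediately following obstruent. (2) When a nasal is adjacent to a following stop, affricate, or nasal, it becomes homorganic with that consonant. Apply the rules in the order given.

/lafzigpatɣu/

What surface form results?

Rule 1: /f/ before /z/ (voiced) → [v]
Rule 1: /g/ before /p/ (voiceless) → [k]
Rule 1: /t/ before /ɣ/ (voiced) → [d]
After rule 1: lavzikpadɣu
Rule 2: no segment meets the rule's conditions; no change.

[lavzikpadɣu]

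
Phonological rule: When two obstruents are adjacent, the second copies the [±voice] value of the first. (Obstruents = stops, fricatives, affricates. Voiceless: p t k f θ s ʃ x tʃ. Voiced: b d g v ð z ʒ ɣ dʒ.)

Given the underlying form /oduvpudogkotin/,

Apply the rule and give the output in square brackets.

[oduvbudoggotin]

/p/ after /v/ (voiced) → [b]
/k/ after /g/ (voiced) → [g]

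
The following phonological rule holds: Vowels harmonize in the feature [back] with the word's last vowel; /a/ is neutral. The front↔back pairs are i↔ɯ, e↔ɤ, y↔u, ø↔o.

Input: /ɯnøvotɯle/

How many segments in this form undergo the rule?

/ɯ/ harmonizes with /e/ ([-back]) → [i]
/o/ harmonizes with /e/ ([-back]) → [ø]
/ɯ/ harmonizes with /e/ ([-back]) → [i]
3 segments change.

3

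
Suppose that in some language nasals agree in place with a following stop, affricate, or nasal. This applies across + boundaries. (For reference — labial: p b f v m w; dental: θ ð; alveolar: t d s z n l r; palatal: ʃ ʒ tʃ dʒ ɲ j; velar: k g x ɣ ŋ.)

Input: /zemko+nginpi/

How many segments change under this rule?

/m/ before /k/ (velar) → [ŋ]
/n/ before /g/ (velar) → [ŋ]
/n/ before /p/ (labial) → [m]
3 segments change.

3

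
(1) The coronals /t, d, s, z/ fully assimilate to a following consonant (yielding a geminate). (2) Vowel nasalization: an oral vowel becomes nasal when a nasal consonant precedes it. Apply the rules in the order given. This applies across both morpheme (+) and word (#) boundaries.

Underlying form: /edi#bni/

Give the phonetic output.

Rule 1: no segment meets the rule's conditions; no change.
After rule 1: edi#bni
Rule 2: /i/ after nasal /n/ → [ĩ]

[edi#bnĩ]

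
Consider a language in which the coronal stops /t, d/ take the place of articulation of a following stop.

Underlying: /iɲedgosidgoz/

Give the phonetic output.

/d/ before /g/ (velar) → [g]
/d/ before /g/ (velar) → [g]

[iɲeggosiggoz]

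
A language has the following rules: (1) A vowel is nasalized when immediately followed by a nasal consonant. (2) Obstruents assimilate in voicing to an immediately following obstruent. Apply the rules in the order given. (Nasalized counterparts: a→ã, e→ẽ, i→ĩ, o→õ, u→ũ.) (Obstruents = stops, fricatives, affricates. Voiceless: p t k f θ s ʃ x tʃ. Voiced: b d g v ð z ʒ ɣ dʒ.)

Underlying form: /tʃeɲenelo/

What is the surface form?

Rule 1: /e/ before nasal /ɲ/ → [ẽ]
Rule 1: /e/ before nasal /n/ → [ẽ]
After rule 1: tʃẽɲẽnelo
Rule 2: no segment meets the rule's conditions; no change.

[tʃẽɲẽnelo]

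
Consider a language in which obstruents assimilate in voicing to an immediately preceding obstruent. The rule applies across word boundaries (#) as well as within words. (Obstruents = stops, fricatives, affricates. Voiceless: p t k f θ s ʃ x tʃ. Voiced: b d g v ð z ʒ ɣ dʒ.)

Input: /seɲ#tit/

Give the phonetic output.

[seɲ#tit]

no segment meets the rule's conditions; no change.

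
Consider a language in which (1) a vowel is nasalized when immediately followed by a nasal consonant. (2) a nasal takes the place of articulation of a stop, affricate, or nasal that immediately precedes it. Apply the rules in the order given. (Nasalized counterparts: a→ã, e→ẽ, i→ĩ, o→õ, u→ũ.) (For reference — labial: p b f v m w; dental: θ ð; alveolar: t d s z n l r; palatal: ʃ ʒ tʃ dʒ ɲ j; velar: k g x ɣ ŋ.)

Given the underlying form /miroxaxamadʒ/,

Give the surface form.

Rule 1: /a/ before nasal /m/ → [ã]
After rule 1: miroxaxãmadʒ
Rule 2: no segment meets the rule's conditions; no change.

[miroxaxãmadʒ]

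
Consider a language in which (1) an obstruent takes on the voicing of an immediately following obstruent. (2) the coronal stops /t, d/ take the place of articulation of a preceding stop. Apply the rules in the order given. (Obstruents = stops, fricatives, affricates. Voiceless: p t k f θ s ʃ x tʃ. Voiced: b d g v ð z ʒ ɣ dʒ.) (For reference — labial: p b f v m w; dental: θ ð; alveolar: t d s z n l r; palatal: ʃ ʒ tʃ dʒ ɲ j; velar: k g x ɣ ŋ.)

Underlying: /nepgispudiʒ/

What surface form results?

Rule 1: /p/ before /g/ (voiced) → [b]
After rule 1: nebgispudiʒ
Rule 2: no segment meets the rule's conditions; no change.

[nebgispudiʒ]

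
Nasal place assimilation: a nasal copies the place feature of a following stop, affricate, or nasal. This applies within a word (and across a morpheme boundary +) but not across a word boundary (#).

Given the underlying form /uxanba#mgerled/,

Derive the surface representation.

[uxamba#ŋgerled]

/n/ before /b/ (labial) → [m]
/m/ before /g/ (velar) → [ŋ]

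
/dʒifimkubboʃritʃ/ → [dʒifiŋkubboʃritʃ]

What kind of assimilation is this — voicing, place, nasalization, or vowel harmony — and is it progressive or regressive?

place assimilation, regressive

/m/→[ŋ].
Each target copies a feature from the following segment, so the direction is regressive.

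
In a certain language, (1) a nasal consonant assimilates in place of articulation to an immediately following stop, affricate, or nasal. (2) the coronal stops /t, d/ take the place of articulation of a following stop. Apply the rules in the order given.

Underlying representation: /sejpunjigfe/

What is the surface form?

[sejpunjigfe]

Rule 1: no segment meets the rule's conditions; no change.
After rule 1: sejpunjigfe
Rule 2: no segment meets the rule's conditions; no change.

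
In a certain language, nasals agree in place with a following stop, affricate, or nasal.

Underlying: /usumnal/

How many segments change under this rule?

/m/ before /n/ (alveolar) → [n]
1 segment changes.

1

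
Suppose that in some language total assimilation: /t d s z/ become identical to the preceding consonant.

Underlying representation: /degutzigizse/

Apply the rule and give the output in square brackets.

[deguttigizze]

/z/ after /t/ → [t] (total assimilation)
/s/ after /z/ → [z] (total assimilation)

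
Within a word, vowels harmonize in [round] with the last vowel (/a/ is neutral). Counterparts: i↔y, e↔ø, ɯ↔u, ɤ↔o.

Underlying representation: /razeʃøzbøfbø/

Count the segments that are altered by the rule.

/e/ harmonizes with /ø/ ([+round]) → [ø]
1 segment changes.

1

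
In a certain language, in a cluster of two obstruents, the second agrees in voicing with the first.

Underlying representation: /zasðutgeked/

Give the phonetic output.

/ð/ after /s/ (voiceless) → [θ]
/g/ after /t/ (voiceless) → [k]

[zasθutkeked]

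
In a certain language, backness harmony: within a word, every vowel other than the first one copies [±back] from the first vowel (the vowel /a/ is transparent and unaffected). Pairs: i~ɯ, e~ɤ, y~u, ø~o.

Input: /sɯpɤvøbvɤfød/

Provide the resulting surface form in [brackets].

/ø/ harmonizes with /ɯ/ ([+back]) → [o]
/ø/ harmonizes with /ɯ/ ([+back]) → [o]

[sɯpɤvobvɤfod]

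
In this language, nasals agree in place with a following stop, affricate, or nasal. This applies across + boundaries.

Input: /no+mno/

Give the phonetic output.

/m/ before /n/ (alveolar) → [n]

[no+nno]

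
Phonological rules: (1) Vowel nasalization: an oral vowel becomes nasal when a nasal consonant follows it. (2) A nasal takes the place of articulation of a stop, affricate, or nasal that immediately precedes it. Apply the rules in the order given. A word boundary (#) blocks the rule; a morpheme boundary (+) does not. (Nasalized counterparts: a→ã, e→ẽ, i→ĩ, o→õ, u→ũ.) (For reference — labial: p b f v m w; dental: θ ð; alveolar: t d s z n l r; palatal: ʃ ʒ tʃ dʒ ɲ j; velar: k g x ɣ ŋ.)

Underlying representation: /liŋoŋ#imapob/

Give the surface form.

[lĩŋõŋ#ĩmapob]

Rule 1: /i/ before nasal /ŋ/ → [ĩ]
Rule 1: /o/ before nasal /ŋ/ → [õ]
Rule 1: /i/ before nasal /m/ → [ĩ]
After rule 1: lĩŋõŋ#ĩmapob
Rule 2: no segment meets the rule's conditions; no change.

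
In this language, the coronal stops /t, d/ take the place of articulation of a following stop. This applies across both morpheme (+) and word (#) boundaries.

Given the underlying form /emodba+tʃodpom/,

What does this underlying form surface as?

[emobba+tʃobpom]

/d/ before /b/ (labial) → [b]
/d/ before /p/ (labial) → [b]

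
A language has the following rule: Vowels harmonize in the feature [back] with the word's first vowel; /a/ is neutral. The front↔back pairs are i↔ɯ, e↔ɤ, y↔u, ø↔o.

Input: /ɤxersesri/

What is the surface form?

[ɤxɤrsɤsrɯ]

/e/ harmonizes with /ɤ/ ([+back]) → [ɤ]
/e/ harmonizes with /ɤ/ ([+back]) → [ɤ]
/i/ harmonizes with /ɤ/ ([+back]) → [ɯ]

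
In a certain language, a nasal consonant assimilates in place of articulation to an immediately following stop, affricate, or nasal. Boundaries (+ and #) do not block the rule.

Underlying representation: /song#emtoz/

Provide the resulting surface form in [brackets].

/n/ before /g/ (velar) → [ŋ]
/m/ before /t/ (alveolar) → [n]

[soŋg#entoz]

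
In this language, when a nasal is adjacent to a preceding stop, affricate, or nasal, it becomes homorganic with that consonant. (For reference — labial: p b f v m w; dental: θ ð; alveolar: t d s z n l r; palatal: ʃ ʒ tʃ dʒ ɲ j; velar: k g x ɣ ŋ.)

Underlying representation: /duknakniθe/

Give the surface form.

[dukŋakŋiθe]

/n/ after /k/ (velar) → [ŋ]
/n/ after /k/ (velar) → [ŋ]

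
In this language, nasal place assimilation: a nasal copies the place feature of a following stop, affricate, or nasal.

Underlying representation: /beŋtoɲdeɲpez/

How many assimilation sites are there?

3

/ŋ/ before /t/ (alveolar) → [n]
/ɲ/ before /d/ (alveolar) → [n]
/ɲ/ before /p/ (labial) → [m]
3 segments change.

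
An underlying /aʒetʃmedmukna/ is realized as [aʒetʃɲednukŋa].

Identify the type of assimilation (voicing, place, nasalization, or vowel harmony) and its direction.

place assimilation, progressive

/m/→[ɲ] /m/→[n] /n/→[ŋ].
Each target copies a feature from the preceding segment, so the direction is progressive.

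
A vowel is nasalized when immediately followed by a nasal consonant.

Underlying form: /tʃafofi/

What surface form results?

[tʃafofi]

no segment meets the rule's conditions; no change.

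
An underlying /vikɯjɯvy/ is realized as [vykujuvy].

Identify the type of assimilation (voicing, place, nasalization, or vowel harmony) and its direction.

vowel harmony, regressive

/i/→[y] /ɯ/→[u] /ɯ/→[u].
Vowels agree with the last vowel, so the harmony is regressive.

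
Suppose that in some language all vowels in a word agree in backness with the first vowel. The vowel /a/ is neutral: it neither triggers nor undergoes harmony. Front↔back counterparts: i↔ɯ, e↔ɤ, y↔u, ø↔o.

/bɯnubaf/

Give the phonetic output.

no segment meets the rule's conditions; no change.

[bɯnubaf]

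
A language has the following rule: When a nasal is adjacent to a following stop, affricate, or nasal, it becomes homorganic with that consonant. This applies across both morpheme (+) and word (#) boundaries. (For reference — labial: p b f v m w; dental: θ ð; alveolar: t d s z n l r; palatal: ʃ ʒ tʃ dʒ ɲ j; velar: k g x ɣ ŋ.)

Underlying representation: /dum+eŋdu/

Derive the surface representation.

[dum+endu]

/ŋ/ before /d/ (alveolar) → [n]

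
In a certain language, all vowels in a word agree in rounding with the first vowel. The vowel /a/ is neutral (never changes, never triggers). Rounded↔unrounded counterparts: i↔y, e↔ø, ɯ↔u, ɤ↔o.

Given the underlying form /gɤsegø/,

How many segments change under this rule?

1

/ø/ harmonizes with /ɤ/ ([-round]) → [e]
1 segment changes.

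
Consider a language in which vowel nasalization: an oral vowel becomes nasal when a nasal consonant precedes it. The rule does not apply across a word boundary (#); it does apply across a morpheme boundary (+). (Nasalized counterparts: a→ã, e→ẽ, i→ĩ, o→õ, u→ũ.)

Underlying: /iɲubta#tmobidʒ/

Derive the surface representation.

[iɲũbta#tmõbidʒ]

/u/ after nasal /ɲ/ → [ũ]
/o/ after nasal /m/ → [õ]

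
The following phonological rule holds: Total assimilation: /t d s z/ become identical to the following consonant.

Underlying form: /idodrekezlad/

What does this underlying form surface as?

/d/ before /r/ → [r] (total assimilation)
/z/ before /l/ → [l] (total assimilation)

[idorrekellad]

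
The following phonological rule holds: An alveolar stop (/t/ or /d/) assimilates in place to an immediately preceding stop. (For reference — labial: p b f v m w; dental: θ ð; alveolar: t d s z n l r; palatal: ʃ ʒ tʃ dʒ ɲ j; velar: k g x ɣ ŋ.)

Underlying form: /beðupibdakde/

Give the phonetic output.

[beðupibbakge]

/d/ after /b/ (labial) → [b]
/d/ after /k/ (velar) → [g]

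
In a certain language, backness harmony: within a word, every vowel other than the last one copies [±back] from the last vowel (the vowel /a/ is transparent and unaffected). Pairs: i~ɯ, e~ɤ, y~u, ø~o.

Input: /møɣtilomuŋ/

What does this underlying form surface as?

/ø/ harmonizes with /u/ ([+back]) → [o]
/i/ harmonizes with /u/ ([+back]) → [ɯ]

[moɣtɯlomuŋ]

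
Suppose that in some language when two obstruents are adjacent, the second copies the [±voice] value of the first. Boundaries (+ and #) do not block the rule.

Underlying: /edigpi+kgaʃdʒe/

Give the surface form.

/p/ after /g/ (voiced) → [b]
/g/ after /k/ (voiceless) → [k]
/dʒ/ after /ʃ/ (voiceless) → [tʃ]

[edigbi+kkaʃtʃe]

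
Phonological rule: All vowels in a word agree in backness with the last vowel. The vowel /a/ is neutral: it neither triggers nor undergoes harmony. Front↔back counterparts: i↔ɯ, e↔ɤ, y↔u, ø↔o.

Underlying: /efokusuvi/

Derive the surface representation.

/o/ harmonizes with /i/ ([-back]) → [ø]
/u/ harmonizes with /i/ ([-back]) → [y]
/u/ harmonizes with /i/ ([-back]) → [y]

[eføkysyvi]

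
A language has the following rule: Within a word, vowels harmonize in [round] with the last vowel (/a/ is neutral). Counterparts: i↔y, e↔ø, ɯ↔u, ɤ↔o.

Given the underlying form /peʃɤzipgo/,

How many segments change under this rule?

3

/e/ harmonizes with /o/ ([+round]) → [ø]
/ɤ/ harmonizes with /o/ ([+round]) → [o]
/i/ harmonizes with /o/ ([+round]) → [y]
3 segments change.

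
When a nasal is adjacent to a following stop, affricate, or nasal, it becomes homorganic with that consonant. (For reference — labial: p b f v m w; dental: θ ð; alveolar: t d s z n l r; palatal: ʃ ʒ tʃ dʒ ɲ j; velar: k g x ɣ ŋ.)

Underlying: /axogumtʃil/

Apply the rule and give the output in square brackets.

/m/ before /tʃ/ (palatal) → [ɲ]

[axoguɲtʃil]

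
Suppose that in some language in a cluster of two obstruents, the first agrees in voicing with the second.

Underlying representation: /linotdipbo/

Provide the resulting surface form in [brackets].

/t/ before /d/ (voiced) → [d]
/p/ before /b/ (voiced) → [b]

[linoddibbo]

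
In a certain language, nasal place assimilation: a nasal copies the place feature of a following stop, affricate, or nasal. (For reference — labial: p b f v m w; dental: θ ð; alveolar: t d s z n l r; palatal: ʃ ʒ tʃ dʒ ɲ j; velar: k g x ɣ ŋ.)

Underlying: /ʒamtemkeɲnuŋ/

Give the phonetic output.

[ʒanteŋkennuŋ]

/m/ before /t/ (alveolar) → [n]
/m/ before /k/ (velar) → [ŋ]
/ɲ/ before /n/ (alveolar) → [n]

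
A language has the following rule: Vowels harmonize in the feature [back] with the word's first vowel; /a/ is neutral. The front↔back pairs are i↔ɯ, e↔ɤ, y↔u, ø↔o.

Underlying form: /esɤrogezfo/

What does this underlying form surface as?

[eserøgezfø]

/ɤ/ harmonizes with /e/ ([-back]) → [e]
/o/ harmonizes with /e/ ([-back]) → [ø]
/o/ harmonizes with /e/ ([-back]) → [ø]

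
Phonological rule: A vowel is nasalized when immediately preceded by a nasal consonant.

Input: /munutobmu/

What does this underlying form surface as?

/u/ after nasal /m/ → [ũ]
/u/ after nasal /n/ → [ũ]
/u/ after nasal /m/ → [ũ]

[mũnũtobmũ]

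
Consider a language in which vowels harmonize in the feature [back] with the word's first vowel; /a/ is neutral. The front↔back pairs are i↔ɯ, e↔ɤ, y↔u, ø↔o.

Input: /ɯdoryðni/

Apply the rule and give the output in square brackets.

/y/ harmonizes with /ɯ/ ([+back]) → [u]
/i/ harmonizes with /ɯ/ ([+back]) → [ɯ]

[ɯdoruðnɯ]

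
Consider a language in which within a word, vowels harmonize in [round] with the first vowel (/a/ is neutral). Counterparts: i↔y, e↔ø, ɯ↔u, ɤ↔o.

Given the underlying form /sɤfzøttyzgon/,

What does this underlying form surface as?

/ø/ harmonizes with /ɤ/ ([-round]) → [e]
/y/ harmonizes with /ɤ/ ([-round]) → [i]
/o/ harmonizes with /ɤ/ ([-round]) → [ɤ]

[sɤfzettizgɤn]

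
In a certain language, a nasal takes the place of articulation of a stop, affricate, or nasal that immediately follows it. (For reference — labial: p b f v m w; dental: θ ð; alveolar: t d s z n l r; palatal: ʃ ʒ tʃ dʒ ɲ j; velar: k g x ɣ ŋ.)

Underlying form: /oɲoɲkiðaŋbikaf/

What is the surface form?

/ɲ/ before /k/ (velar) → [ŋ]
/ŋ/ before /b/ (labial) → [m]

[oɲoŋkiðambikaf]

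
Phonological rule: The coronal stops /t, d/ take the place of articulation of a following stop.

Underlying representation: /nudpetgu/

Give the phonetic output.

/d/ before /p/ (labial) → [b]
/t/ before /g/ (velar) → [k]

[nubpekgu]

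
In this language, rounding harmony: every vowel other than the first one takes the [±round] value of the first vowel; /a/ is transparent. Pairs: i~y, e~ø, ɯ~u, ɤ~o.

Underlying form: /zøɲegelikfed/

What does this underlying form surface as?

[zøɲøgølykfød]

/e/ harmonizes with /ø/ ([+round]) → [ø]
/e/ harmonizes with /ø/ ([+round]) → [ø]
/i/ harmonizes with /ø/ ([+round]) → [y]
/e/ harmonizes with /ø/ ([+round]) → [ø]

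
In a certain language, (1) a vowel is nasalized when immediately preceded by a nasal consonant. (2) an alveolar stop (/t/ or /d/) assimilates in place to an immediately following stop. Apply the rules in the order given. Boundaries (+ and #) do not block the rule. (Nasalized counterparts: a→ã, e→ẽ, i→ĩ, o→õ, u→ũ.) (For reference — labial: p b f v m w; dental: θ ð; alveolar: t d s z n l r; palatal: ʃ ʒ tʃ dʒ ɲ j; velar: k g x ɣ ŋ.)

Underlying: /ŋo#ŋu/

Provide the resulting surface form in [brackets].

[ŋõ#ŋũ]

Rule 1: /o/ after nasal /ŋ/ → [õ]
Rule 1: /u/ after nasal /ŋ/ → [ũ]
After rule 1: ŋõ#ŋũ
Rule 2: no segment meets the rule's conditions; no change.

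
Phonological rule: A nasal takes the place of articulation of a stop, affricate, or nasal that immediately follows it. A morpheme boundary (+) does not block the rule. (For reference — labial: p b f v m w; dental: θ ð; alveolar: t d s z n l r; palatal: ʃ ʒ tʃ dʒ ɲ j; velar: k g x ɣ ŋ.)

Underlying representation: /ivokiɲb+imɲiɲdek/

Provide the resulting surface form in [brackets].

[ivokimb+iɲɲindek]

/ɲ/ before /b/ (labial) → [m]
/m/ before /ɲ/ (palatal) → [ɲ]
/ɲ/ before /d/ (alveolar) → [n]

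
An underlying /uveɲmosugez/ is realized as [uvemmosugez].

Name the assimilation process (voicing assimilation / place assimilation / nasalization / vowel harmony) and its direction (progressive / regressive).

/ɲ/→[m].
Each target copies a feature from the following segment, so the direction is regressive.

place assimilation, regressive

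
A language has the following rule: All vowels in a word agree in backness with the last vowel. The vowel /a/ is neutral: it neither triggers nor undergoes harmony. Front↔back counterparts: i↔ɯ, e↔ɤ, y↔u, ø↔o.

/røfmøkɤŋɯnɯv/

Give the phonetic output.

/ø/ harmonizes with /ɯ/ ([+back]) → [o]
/ø/ harmonizes with /ɯ/ ([+back]) → [o]

[rofmokɤŋɯnɯv]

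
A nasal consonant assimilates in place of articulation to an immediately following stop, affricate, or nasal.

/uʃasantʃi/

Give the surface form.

[uʃasaɲtʃi]

/n/ before /tʃ/ (palatal) → [ɲ]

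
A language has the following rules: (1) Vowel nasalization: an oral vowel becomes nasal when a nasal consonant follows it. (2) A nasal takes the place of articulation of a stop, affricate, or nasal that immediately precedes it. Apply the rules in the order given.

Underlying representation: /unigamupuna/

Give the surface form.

[ũnigãmupũna]

Rule 1: /u/ before nasal /n/ → [ũ]
Rule 1: /a/ before nasal /m/ → [ã]
Rule 1: /u/ before nasal /n/ → [ũ]
After rule 1: ũnigãmupũna
Rule 2: no segment meets the rule's conditions; no change.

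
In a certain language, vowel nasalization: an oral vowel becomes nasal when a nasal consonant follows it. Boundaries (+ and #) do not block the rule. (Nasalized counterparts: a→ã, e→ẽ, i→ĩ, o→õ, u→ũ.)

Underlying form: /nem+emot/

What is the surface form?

/e/ before nasal /m/ → [ẽ]
/e/ before nasal /m/ → [ẽ]

[nẽm+ẽmot]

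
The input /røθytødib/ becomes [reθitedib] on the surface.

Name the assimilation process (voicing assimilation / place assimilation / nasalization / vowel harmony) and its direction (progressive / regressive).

/ø/→[e] /y/→[i] /ø/→[e].
Vowels agree with the last vowel, so the harmony is regressive.

vowel harmony, regressive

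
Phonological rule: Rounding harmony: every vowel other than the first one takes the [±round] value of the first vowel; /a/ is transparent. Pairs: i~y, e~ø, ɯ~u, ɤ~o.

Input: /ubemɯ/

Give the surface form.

[ubømu]

/e/ harmonizes with /u/ ([+round]) → [ø]
/ɯ/ harmonizes with /u/ ([+round]) → [u]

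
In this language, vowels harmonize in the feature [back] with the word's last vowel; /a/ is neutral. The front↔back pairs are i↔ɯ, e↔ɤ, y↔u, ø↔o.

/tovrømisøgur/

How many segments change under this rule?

/ø/ harmonizes with /u/ ([+back]) → [o]
/i/ harmonizes with /u/ ([+back]) → [ɯ]
/ø/ harmonizes with /u/ ([+back]) → [o]
3 segments change.

3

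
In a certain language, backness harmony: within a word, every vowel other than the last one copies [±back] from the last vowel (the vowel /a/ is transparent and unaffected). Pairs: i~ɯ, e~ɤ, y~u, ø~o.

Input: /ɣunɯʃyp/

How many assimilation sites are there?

/u/ harmonizes with /y/ ([-back]) → [y]
/ɯ/ harmonizes with /y/ ([-back]) → [i]
2 segments change.

2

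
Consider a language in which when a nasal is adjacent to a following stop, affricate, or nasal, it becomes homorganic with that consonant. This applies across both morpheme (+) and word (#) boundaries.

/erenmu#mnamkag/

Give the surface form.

[eremmu#nnaŋkag]

/n/ before /m/ (labial) → [m]
/m/ before /n/ (alveolar) → [n]
/m/ before /k/ (velar) → [ŋ]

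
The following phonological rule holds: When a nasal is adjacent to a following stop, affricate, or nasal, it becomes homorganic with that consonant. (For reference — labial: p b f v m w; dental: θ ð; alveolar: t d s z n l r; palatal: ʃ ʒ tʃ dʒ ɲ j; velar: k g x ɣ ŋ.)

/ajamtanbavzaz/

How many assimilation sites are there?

/m/ before /t/ (alveolar) → [n]
/n/ before /b/ (labial) → [m]
2 segments change.

2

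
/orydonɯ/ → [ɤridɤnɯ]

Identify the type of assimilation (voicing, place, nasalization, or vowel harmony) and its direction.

vowel harmony, regressive

/o/→[ɤ] /y/→[i] /o/→[ɤ].
Vowels agree with the last vowel, so the harmony is regressive.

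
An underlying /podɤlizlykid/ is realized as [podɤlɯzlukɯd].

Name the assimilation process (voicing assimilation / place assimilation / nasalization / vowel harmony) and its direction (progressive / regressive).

vowel harmony, progressive

/i/→[ɯ] /y/→[u] /i/→[ɯ].
Vowels agree with the first vowel, so the harmony is progressive.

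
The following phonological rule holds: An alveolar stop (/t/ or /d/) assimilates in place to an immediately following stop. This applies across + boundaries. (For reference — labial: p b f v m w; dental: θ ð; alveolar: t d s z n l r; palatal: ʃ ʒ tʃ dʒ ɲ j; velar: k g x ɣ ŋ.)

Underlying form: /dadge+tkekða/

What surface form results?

[dagge+kkekða]

/d/ before /g/ (velar) → [g]
/t/ before /k/ (velar) → [k]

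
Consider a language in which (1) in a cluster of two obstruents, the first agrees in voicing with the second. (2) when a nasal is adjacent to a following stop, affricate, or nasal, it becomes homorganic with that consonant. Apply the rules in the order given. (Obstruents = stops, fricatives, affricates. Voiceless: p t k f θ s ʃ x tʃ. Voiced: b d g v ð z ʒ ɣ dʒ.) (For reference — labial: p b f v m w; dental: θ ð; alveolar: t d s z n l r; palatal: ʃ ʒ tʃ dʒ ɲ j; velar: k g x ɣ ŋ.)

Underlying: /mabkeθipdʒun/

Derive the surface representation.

[mapkeθibdʒun]

Rule 1: /b/ before /k/ (voiceless) → [p]
Rule 1: /p/ before /dʒ/ (voiced) → [b]
After rule 1: mapkeθibdʒun
Rule 2: no segment meets the rule's conditions; no change.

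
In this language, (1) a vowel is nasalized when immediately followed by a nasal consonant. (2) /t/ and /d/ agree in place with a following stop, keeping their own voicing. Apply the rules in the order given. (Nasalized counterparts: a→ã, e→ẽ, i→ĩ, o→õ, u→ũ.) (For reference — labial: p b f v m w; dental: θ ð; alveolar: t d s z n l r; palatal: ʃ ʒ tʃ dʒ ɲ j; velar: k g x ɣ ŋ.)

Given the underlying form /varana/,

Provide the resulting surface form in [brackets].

Rule 1: /a/ before nasal /n/ → [ã]
After rule 1: varãna
Rule 2: no segment meets the rule's conditions; no change.

[varãna]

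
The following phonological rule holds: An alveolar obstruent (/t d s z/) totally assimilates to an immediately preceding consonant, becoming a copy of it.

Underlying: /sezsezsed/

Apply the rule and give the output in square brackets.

/s/ after /z/ → [z] (total assimilation)
/s/ after /z/ → [z] (total assimilation)

[sezzezzed]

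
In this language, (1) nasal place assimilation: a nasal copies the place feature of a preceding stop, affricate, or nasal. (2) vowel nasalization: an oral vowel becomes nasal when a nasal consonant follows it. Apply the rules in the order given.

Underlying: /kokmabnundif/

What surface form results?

[kokŋabmũndif]

Rule 1: /m/ after /k/ (velar) → [ŋ]
Rule 1: /n/ after /b/ (labial) → [m]
After rule 1: kokŋabmundif
Rule 2: /u/ before nasal /n/ → [ũ]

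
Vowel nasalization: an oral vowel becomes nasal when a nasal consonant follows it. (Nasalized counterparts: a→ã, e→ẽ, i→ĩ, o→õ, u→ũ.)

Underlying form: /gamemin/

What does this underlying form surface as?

[gãmẽmĩn]

/a/ before nasal /m/ → [ã]
/e/ before nasal /m/ → [ẽ]
/i/ before nasal /n/ → [ĩ]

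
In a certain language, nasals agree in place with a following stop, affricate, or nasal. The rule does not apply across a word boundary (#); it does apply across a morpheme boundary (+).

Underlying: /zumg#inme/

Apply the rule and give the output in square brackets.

[zuŋg#imme]

/m/ before /g/ (velar) → [ŋ]
/n/ before /m/ (labial) → [m]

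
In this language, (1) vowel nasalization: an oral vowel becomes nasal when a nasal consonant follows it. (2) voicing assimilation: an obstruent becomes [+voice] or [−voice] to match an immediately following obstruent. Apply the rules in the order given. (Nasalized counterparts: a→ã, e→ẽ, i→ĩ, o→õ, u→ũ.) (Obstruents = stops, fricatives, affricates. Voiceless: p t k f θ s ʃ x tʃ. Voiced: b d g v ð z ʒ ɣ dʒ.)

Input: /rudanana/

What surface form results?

[rudãnãna]

Rule 1: /a/ before nasal /n/ → [ã]
Rule 1: /a/ before nasal /n/ → [ã]
After rule 1: rudãnãna
Rule 2: no segment meets the rule's conditions; no change.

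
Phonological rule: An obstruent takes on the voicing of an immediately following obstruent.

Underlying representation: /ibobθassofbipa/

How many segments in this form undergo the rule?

2

/b/ before /θ/ (voiceless) → [p]
/f/ before /b/ (voiced) → [v]
2 segments change.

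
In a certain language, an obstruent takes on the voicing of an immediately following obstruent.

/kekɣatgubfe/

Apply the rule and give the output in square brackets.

/k/ before /ɣ/ (voiced) → [g]
/t/ before /g/ (voiced) → [d]
/b/ before /f/ (voiceless) → [p]

[kegɣadgupfe]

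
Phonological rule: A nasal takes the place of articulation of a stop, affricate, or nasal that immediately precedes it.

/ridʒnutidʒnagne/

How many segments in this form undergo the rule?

/n/ after /dʒ/ (palatal) → [ɲ]
/n/ after /dʒ/ (palatal) → [ɲ]
/n/ after /g/ (velar) → [ŋ]
3 segments change.

3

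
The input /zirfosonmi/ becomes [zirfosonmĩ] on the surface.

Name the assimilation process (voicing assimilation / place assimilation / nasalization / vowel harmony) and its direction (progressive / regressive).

/i/→[ĩ].
Each target copies a feature from the preceding segment, so the direction is progressive.

nasalization, progressive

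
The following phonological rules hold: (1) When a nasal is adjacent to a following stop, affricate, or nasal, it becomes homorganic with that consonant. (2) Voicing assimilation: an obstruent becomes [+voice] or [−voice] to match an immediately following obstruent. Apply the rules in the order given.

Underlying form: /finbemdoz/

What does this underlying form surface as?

[fimbendoz]

Rule 1: /n/ before /b/ (labial) → [m]
Rule 1: /m/ before /d/ (alveolar) → [n]
After rule 1: fimbendoz
Rule 2: no segment meets the rule's conditions; no change.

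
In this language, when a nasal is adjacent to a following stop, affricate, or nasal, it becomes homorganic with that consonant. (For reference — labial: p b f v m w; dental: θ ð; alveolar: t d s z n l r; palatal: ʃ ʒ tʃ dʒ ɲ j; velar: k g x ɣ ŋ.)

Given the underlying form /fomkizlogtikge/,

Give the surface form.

/m/ before /k/ (velar) → [ŋ]

[foŋkizlogtikge]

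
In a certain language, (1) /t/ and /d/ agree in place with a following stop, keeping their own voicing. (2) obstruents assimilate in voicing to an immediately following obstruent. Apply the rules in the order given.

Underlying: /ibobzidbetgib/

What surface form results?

[ibobzibbeggib]

Rule 1: /d/ before /b/ (labial) → [b]
Rule 1: /t/ before /g/ (velar) → [k]
After rule 1: ibobzibbekgib
Rule 2: /k/ before /g/ (voiced) → [g]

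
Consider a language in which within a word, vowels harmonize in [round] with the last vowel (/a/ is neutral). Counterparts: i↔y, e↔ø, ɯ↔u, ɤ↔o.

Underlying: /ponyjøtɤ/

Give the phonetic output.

/o/ harmonizes with /ɤ/ ([-round]) → [ɤ]
/y/ harmonizes with /ɤ/ ([-round]) → [i]
/ø/ harmonizes with /ɤ/ ([-round]) → [e]

[pɤnijetɤ]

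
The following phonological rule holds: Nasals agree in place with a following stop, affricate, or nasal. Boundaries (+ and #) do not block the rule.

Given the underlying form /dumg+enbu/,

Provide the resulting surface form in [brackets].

/m/ before /g/ (velar) → [ŋ]
/n/ before /b/ (labial) → [m]

[duŋg+embu]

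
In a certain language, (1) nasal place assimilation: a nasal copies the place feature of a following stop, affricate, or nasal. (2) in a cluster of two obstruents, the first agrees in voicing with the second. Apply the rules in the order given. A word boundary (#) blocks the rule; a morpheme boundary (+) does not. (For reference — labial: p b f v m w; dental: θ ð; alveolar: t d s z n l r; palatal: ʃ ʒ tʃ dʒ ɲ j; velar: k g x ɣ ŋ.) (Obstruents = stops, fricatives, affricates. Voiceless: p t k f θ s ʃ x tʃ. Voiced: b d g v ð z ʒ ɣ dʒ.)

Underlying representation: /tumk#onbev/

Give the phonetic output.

[tuŋk#ombev]

Rule 1: /m/ before /k/ (velar) → [ŋ]
Rule 1: /n/ before /b/ (labial) → [m]
After rule 1: tuŋk#ombev
Rule 2: no segment meets the rule's conditions; no change.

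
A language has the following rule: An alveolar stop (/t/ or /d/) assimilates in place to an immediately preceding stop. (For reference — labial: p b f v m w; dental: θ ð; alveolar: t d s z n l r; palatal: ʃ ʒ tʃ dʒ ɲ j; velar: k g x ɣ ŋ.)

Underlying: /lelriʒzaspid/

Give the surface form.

no segment meets the rule's conditions; no change.

[lelriʒzaspid]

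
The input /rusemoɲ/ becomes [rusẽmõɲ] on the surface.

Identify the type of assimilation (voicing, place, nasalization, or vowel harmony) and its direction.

/e/→[ẽ] /o/→[õ].
Each target copies a feature from the following segment, so the direction is regressive.

nasalization, regressive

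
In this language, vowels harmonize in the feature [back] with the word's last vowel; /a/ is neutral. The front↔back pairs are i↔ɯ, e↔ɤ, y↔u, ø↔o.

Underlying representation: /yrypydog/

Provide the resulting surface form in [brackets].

/y/ harmonizes with /o/ ([+back]) → [u]
/y/ harmonizes with /o/ ([+back]) → [u]
/y/ harmonizes with /o/ ([+back]) → [u]

[urupudog]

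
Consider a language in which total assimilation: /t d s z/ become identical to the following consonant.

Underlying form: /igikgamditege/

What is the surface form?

no segment meets the rule's conditions; no change.

[igikgamditege]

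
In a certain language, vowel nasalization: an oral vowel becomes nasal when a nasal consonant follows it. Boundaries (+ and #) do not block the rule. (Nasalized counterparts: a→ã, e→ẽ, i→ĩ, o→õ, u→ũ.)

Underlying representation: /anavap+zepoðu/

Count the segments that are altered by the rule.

/a/ before nasal /n/ → [ã]
1 segment changes.

1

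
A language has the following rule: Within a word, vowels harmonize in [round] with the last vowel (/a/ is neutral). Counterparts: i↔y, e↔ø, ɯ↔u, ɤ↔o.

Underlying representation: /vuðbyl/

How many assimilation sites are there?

No segment meets the rule's conditions.

0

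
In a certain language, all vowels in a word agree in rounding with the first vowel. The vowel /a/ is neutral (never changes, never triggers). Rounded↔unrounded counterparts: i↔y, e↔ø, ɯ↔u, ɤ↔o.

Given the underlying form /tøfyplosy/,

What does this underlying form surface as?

no segment meets the rule's conditions; no change.

[tøfyplosy]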